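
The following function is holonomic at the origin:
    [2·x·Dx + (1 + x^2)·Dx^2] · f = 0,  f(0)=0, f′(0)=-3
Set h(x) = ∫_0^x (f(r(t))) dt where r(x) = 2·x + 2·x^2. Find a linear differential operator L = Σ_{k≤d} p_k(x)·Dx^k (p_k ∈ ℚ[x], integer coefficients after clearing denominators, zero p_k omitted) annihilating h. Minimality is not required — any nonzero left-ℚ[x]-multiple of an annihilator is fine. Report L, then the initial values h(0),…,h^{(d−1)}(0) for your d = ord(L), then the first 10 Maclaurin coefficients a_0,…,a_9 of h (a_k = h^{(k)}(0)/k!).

L = (-2 + 8·x + 32·x^2 + 48·x^3 + 24·x^4)·Dx^2 + (1 + 2·x + 4·x^2 + 16·x^3 + 20·x^4 + 8·x^5)·Dx^3  (order 3).
h: a_k = 0, 0, -3, -2, 2, 24/5, 4/5, -88/7, -120/7, 64/3, …
ICs: h(0) = 0, h′(0) = 0, h′′(0) = -6.

f: a_k = 0, -3, 0, 1, 0, -3/5, 0, 3/7, 0, -1/3, …
L₀ from L_f via x↦r, Dx↦r'^{-1}Dx.
h=∫₀ˣh₀: take L = L₀·Dx.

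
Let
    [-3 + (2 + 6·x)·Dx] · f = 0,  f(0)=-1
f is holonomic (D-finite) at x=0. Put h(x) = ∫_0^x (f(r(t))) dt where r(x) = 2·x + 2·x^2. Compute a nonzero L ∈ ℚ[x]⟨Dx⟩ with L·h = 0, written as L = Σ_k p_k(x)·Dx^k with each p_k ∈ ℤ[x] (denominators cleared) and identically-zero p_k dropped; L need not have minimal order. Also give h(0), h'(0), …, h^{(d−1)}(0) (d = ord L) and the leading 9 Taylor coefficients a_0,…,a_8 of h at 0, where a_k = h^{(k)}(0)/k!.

L = (-3 - 6·x)·Dx + (1 + 6·x + 6·x^2)·Dx^2  (order 2).
h: a_k = 0, -1, -3/2, 1/2, -9/8, 117/40, -135/16, 2943/112, -11097/128, …
ICs: h(0) = 0, h′(0) = -1.

f: a_k = -1, -3/2, 9/8, -27/16, 405/128, -1701/256, 15309/1024, -72171/2048, 2814669/32768, …
h₀=f(r): pull back L_f along r ⇒ L₀.
Integrate: L := L₀·Dx.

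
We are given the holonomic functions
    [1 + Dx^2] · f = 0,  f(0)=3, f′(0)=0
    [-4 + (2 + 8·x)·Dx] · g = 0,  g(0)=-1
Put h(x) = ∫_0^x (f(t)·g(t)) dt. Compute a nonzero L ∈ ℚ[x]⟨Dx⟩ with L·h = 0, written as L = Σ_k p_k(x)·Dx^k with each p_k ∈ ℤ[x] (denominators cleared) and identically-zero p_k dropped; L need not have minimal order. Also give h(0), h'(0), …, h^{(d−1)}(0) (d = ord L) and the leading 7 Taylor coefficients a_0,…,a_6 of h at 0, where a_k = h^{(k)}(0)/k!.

f: a_k = 3, 0, -3/2, 0, 1/8, 0, -1/240, …
g: a_k = -1, -2, 2, -4, 10, -28, 84, …
Sym-product of L_f,L_g gives L₀ (≤ ord 2).
h=∫h₀ ⇒ L = L₀·Dx.
L = (13 + 8·x + 16·x^2)·Dx + (-4 - 16·x)·Dx^2 + (1 + 8·x + 16·x^2)·Dx^3  (order 3).
h: a_k = 0, -3, -3, 5/2, -9/4, 43/8, -313/24, …
ICs: h(0) = 0, h′(0) = -3, h′′(0) = -6.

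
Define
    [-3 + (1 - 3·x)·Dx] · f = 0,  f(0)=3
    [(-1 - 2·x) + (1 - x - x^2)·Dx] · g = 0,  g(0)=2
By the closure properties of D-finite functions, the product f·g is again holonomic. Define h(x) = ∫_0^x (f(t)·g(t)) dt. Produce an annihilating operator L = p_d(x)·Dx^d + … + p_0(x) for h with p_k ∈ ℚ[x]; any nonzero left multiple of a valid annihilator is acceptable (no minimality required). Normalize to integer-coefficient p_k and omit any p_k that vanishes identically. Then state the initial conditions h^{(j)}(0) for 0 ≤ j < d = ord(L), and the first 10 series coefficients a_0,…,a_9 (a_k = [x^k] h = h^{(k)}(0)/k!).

L = (-4 + 4·x + 9·x^2)·Dx + (1 - 4·x + 2·x^2 + 3·x^3)·Dx^2  (order 2).
h: a_k = 0, 6, 12, 28, 135/2, 168, 428, 7782/7, 2934, 23540/3, …
ICs: h(0) = 0, h′(0) = 6.

f: a_k = 3, 9, 27, 81, 243, 729, 2187, 6561, 19683, 59049, …
g: a_k = 2, 2, 4, 6, 10, 16, 26, 42, 68, 110, …
h₀=f·g: eliminate ⇒ L₀, order ≤ 1·1.
Integrate: L := L₀·Dx.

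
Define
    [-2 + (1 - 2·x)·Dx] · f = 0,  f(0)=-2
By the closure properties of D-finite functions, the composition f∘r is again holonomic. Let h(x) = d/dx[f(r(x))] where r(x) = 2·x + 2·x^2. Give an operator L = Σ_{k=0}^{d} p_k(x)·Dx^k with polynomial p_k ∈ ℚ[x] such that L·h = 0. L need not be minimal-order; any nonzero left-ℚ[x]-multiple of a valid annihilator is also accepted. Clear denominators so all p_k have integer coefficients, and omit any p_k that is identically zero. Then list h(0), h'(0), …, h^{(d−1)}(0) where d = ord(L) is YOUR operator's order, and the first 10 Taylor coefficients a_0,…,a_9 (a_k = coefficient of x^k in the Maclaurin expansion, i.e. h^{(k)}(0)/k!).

f: a_k = -2, -4, -8, -16, -32, -64, -128, -256, -512, -1024, …
Change of var in L_f (x↦r) gives L₀.
h₀' ⇒ L via d/dx closure of L₀.
L = (10 + 24·x + 24·x^2) + (-1 + 2·x + 12·x^2 + 8·x^3)·Dx  (order 1).
h: a_k = -8, -80, -576, -3712, -22400, -129792, -731136, -4034560, -21915648, -117575680, …
ICs: h(0) = -8.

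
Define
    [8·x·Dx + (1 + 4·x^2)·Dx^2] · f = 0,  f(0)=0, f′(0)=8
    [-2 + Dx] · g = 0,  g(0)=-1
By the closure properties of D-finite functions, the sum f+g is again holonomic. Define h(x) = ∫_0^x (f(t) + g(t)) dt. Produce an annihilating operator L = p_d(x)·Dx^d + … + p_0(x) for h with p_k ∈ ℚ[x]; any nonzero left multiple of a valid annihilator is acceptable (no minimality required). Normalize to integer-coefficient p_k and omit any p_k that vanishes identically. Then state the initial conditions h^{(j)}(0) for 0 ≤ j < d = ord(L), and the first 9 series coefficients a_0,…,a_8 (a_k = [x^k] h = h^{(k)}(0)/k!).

L = (8 - 32·x - 32·x^2)·Dx^2 + (-6 + 12·x + 8·x^2 - 16·x^3)·Dx^3 + (1 + 2·x + 4·x^2 + 8·x^3)·Dx^4  (order 4).
h: a_k = 0, -1, 3, -2/3, -3, -2/15, 38/9, -4/315, -2881/315, …
ICs: h(0) = 0, h′(0) = -1, h′′(0) = 6, h′′′(0) = -4.

f: a_k = 0, 8, 0, -32/3, 0, 128/5, 0, -512/7, 0, …
g: a_k = -1, -2, -2, -4/3, -2/3, -4/15, -4/45, -8/315, -2/315, …
Weyl lclm of L_f,L_g ⇒ L₀ (ord ≤ 3).
h=∫₀ˣh₀: take L = L₀·Dx.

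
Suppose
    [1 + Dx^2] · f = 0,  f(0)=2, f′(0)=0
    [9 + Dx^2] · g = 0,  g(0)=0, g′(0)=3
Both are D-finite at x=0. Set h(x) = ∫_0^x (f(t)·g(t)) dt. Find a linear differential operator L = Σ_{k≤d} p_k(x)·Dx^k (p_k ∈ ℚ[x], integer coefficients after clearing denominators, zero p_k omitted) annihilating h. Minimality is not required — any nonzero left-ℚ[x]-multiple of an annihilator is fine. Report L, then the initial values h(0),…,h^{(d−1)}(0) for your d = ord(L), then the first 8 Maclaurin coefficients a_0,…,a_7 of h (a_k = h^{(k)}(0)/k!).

f: a_k = 2, 0, -1, 0, 1/12, 0, -1/360, 0, …
g: a_k = 0, 3, 0, -9/2, 0, 81/40, 0, -243/560, …
L₀ := L_f ⊗_s L_g (sym. prod.), ord ≤ 4.
h=∫₀ˣh₀: take L = L₀·Dx.
L = 64·Dx + 20·Dx^3 + Dx^5  (order 5).
h: a_k = 0, 0, 3, 0, -3, 0, 22/15, 0, …
ICs: h(0) = 0, h′(0) = 0, h′′(0) = 6, h′′′(0) = 0, h′′′′(0) = -72.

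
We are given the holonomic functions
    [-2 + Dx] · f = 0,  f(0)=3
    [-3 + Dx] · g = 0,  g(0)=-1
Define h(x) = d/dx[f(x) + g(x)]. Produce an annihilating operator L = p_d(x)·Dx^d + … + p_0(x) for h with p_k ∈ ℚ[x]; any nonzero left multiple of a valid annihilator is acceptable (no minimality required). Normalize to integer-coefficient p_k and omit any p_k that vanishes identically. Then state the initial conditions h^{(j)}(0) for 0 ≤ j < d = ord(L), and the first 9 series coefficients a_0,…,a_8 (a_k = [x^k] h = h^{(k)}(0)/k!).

L = 6 - 5·Dx + Dx^2  (order 2).
h: a_k = 3, 3, -3/2, -11/2, -49/8, -179/40, -601/240, -1931/1680, -6049/13440, …
ICs: h(0) = 3, h′(0) = 3.

f: a_k = 3, 6, 6, 4, 2, 4/5, 4/15, 8/105, 2/105, …
g: a_k = -1, -3, -9/2, -9/2, -27/8, -81/40, -81/80, -243/560, -729/4480, …
Sum ⇒ L₀ = lclm(L_f,L_g) in ℚ(x)⟨Dx⟩.
h=h₀': d/dx-closure on L₀ ⇒ L.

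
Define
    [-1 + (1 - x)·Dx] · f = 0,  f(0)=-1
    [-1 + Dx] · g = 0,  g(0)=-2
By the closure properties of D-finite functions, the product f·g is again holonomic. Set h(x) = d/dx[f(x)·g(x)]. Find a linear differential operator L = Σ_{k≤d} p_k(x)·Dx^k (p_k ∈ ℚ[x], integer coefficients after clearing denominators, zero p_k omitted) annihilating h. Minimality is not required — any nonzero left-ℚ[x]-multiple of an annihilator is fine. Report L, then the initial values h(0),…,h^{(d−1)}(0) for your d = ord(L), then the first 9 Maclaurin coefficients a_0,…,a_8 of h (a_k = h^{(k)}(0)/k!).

L = (5 - 4·x + x^2) + (-2 + 3·x - x^2)·Dx  (order 1).
h: a_k = 4, 10, 16, 65/3, 163/6, 1957/60, 685/18, 109601/2520, 98641/2016, …
ICs: h(0) = 4.

f: a_k = -1, -1, -1, -1, -1, -1, -1, -1, -1, …
g: a_k = -2, -2, -1, -1/3, -1/12, -1/60, -1/360, -1/2520, -1/20160, …
Product ⇒ symmetric product L₀, ord ≤ 1.
h=h₀': d/dx-closure on L₀ ⇒ L.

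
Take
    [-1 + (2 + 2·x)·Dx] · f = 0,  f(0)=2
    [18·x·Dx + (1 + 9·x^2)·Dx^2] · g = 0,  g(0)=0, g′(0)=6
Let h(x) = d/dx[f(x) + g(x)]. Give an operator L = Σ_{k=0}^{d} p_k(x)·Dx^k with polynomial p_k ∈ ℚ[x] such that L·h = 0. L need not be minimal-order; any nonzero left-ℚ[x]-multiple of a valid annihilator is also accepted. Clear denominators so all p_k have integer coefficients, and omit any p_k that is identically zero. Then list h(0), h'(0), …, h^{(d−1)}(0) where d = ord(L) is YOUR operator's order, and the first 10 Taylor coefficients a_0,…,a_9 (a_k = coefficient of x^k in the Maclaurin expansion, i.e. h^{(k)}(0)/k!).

f: a_k = 2, 1, -1/4, 1/8, -5/64, 7/128, -21/512, 33/1024, -429/16384, 715/32768, …
g: a_k = 0, 6, 0, -18, 0, 486/5, 0, -4374/7, 0, 4374, …
L₀ := lclm(L_f,L_g); ord L₀ ≤ 1+2.
h₀' ⇒ L via d/dx closure of L₀.
L = (-36 - 90·x + 972·x^2 + 486·x^3) + (-75 - 144·x + 1818·x^2 + 3888·x^3 + 1701·x^4)·Dx + (-2 + 70·x + 108·x^2 + 684·x^3 + 1134·x^4 + 486·x^5)·Dx^2  (order 2).
h: a_k = 7, -1/2, -429/8, -5/16, 62243/128, -63/256, -4478745/1024, -429/2048, 1289951523/32768, -12155/65536, …
ICs: h(0) = 7, h′(0) = -1/2.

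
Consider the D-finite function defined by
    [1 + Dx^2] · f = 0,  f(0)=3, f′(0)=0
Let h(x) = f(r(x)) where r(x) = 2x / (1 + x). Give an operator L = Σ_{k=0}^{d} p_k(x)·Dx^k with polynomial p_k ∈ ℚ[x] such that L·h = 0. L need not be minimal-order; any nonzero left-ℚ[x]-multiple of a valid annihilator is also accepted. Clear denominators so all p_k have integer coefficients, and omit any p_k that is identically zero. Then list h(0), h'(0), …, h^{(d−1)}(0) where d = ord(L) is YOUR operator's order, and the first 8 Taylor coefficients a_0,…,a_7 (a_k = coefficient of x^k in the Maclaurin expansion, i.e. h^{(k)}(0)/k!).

f: a_k = 3, 0, -3/2, 0, 1/8, 0, -1/240, 0, …
L₀ from L_f via x↦r, Dx↦r'^{-1}Dx.
L = 4 + (2 + 6·x + 6·x^2 + 2·x^3)·Dx + (1 + 4·x + 6·x^2 + 4·x^3 + x^4)·Dx^2  (order 2).
h: a_k = 3, 0, -6, 12, -16, 16, -154/15, -12/5, …
ICs: h(0) = 3, h′(0) = 0.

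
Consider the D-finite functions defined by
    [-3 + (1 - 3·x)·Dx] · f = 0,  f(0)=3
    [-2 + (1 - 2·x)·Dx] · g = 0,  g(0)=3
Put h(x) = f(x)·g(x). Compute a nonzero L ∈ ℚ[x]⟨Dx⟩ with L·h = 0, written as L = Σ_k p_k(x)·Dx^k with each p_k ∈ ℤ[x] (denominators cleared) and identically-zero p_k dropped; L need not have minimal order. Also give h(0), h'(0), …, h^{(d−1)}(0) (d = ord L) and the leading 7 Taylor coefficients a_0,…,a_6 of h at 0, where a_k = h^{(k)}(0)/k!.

f: a_k = 3, 9, 27, 81, 243, 729, 2187, …
g: a_k = 3, 6, 12, 24, 48, 96, 192, …
h₀=f·g: eliminate ⇒ L₀, order ≤ 1·1.
L = (-5 + 12·x) + (1 - 5·x + 6·x^2)·Dx  (order 1).
h: a_k = 9, 45, 171, 585, 1899, 5985, 18531, …
ICs: h(0) = 9.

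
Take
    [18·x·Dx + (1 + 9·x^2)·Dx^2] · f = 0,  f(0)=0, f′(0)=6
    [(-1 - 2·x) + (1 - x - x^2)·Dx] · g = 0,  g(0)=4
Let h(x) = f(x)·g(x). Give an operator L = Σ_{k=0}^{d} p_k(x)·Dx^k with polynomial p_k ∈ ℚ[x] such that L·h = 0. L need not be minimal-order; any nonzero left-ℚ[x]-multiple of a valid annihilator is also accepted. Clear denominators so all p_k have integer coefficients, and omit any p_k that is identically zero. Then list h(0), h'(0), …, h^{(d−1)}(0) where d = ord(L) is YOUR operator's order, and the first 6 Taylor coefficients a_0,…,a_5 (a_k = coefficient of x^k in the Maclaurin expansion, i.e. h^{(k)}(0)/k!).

L = (2 + 18·x + 54·x^2) + (2 - 14·x + 36·x^2 + 54·x^3)·Dx + (-1 + x - 8·x^2 + 9·x^3 + 9·x^4)·Dx^2  (order 2).
h: a_k = 0, 24, 24, -24, 0, 1824/5, …
ICs: h(0) = 0, h′(0) = 24.

f: a_k = 0, 6, 0, -18, 0, 486/5, …
g: a_k = 4, 4, 8, 12, 20, 32, …
h₀=f·g: eliminate ⇒ L₀, order ≤ 2·1.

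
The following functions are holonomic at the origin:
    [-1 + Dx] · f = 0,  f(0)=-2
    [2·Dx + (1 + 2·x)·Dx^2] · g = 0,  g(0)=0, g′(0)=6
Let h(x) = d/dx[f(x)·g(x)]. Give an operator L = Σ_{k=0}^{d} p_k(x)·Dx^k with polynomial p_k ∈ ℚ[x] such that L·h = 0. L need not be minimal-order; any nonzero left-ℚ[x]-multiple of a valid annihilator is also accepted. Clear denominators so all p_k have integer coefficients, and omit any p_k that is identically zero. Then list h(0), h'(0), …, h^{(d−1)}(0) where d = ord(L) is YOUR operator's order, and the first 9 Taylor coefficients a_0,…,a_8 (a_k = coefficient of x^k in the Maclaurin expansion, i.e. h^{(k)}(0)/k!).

L = (5 - 4·x + 4·x^2) + (-4 + 4·x - 8·x^2)·Dx + (-1 + 4·x^2)·Dx^2  (order 2).
h: a_k = -12, 0, -30, 48, -209/2, 212, -25829/60, 13052/15, -393007/224, …
ICs: h(0) = -12, h′(0) = 0.

f: a_k = -2, -2, -1, -1/3, -1/12, -1/60, -1/360, -1/2520, -1/20160, …
g: a_k = 0, 6, -6, 8, -12, 96/5, -32, 384/7, -96, …
f·g: L₀ = L_f ⊗_s L_g, ord ≤ 1·2.
h=h₀': d/dx-closure on L₀ ⇒ L.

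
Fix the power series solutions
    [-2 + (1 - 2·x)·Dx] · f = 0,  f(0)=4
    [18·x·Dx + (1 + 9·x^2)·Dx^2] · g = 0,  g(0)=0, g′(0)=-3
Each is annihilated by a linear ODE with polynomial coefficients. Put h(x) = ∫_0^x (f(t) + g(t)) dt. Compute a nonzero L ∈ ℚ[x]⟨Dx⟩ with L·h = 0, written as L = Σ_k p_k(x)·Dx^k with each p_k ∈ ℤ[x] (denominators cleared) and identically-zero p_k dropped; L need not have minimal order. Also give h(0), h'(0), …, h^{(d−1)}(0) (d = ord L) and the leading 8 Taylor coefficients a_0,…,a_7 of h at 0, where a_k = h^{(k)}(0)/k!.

f: a_k = 4, 8, 16, 32, 64, 128, 256, 512, …
g: a_k = 0, -3, 0, 9, 0, -243/5, 0, 2187/7, …
L₀ := lclm(L_f,L_g); ord L₀ ≤ 1+2.
Integrate: L := L₀·Dx.
L = (-36 + 288·x + 972·x^2)·Dx^2 + (21 - 36·x + 9·x^2 + 972·x^3)·Dx^3 + (-2 - 5·x - 45·x^3 + 162·x^4)·Dx^4  (order 4).
h: a_k = 0, 4, 5/2, 16/3, 41/4, 64/5, 397/30, 256/7, …
ICs: h(0) = 0, h′(0) = 4, h′′(0) = 5, h′′′(0) = 32.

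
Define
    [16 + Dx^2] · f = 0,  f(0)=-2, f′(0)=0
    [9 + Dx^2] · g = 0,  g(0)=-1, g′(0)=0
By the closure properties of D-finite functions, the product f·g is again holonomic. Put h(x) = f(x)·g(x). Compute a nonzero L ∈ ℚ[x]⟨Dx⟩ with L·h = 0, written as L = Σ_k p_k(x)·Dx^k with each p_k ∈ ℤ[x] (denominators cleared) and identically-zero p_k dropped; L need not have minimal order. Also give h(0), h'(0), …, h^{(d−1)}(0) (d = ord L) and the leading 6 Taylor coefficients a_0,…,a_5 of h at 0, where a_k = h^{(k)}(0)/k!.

L = 49 + 50·Dx^2 + Dx^4  (order 4).
h: a_k = 2, 0, -25, 0, 1201/12, 0, …
ICs: h(0) = 2, h′(0) = 0, h′′(0) = -50, h′′′(0) = 0.

f: a_k = -2, 0, 16, 0, -64/3, 0, …
g: a_k = -1, 0, 9/2, 0, -27/8, 0, …
Product ⇒ symmetric product L₀, ord ≤ 4.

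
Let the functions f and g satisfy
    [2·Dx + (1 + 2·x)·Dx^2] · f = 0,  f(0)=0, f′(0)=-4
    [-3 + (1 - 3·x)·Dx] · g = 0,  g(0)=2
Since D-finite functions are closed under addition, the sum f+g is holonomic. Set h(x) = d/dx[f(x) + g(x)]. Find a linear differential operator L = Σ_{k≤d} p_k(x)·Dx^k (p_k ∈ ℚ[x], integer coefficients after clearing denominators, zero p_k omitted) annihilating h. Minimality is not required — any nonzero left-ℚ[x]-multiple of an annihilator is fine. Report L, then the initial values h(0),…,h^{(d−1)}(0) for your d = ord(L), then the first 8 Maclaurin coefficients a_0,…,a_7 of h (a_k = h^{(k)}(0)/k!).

L = (-78 - 36·x) + (-23 - 132·x - 72·x^2)·Dx + (4 - x - 27·x^2 - 18·x^3)·Dx^2  (order 2).
h: a_k = 2, 44, 146, 680, 2366, 8876, 30362, 105488, …
ICs: h(0) = 2, h′(0) = 44.

f: a_k = 0, -4, 4, -16/3, 8, -64/5, 64/3, -256/7, …
g: a_k = 2, 6, 18, 54, 162, 486, 1458, 4374, …
L₀ := lclm(L_f,L_g); ord L₀ ≤ 2+1.
Derive L from L₀ (diff closure).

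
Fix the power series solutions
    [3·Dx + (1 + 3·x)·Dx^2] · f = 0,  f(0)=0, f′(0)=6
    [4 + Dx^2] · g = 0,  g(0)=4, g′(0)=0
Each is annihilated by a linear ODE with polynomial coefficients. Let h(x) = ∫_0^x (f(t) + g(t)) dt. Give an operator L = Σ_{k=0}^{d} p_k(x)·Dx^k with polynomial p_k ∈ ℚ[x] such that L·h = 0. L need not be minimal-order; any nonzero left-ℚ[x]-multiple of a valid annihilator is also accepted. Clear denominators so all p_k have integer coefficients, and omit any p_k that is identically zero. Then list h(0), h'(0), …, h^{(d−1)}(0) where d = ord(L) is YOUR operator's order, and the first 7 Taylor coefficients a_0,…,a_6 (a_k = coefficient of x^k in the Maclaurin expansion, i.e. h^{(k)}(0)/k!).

f: a_k = 0, 6, -9, 18, -81/2, 486/5, -243, …
g: a_k = 4, 0, -8, 0, 8/3, 0, -16/45, …
Sum ⇒ L₀ = lclm(L_f,L_g) in ℚ(x)⟨Dx⟩.
h=∫₀ˣh₀: take L = L₀·Dx.
L = (348 + 144·x + 216·x^2)·Dx^2 + (44 + 180·x + 216·x^2 + 216·x^3)·Dx^3 + (87 + 36·x + 54·x^2)·Dx^4 + (11 + 45·x + 54·x^2 + 54·x^3)·Dx^5  (order 5).
h: a_k = 0, 4, 3, -17/3, 9/2, -227/30, 81/5, …
ICs: h(0) = 0, h′(0) = 4, h′′(0) = 6, h′′′(0) = -34, h′′′′(0) = 108.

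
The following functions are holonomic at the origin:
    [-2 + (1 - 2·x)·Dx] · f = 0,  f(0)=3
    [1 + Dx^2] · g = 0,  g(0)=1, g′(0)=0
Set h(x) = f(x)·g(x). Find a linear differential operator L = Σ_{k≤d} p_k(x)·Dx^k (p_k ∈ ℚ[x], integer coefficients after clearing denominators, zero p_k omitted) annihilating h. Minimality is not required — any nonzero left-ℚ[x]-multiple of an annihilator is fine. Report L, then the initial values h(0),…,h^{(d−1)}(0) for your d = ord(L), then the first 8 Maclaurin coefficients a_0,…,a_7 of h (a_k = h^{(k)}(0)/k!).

f: a_k = 3, 6, 12, 24, 48, 96, 192, 384, …
g: a_k = 1, 0, -1/2, 0, 1/24, 0, -1/720, 0, …
L₀ := L_f ⊗_s L_g (sym. prod.), ord ≤ 2.
L = (-1 + 2·x) + 4·Dx + (-1 + 2·x)·Dx^2  (order 2).
h: a_k = 3, 6, 21/2, 21, 337/8, 337/4, 40439/240, 40439/120, …
ICs: h(0) = 3, h′(0) = 6.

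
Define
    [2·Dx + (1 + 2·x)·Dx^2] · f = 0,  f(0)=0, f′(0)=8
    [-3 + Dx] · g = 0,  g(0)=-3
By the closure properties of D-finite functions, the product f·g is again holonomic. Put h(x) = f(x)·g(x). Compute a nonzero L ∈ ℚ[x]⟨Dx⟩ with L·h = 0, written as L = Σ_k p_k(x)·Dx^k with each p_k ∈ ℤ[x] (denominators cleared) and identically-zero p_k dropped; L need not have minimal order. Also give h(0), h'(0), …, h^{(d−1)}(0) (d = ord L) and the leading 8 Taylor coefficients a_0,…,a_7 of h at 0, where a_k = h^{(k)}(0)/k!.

L = (3 + 18·x) + (-4 - 12·x)·Dx + (1 + 2·x)·Dx^2  (order 2).
h: a_k = 0, -24, -48, -68, -48, -249/5, 2, -3411/70, …
ICs: h(0) = 0, h′(0) = -24.

f: a_k = 0, 8, -8, 32/3, -16, 128/5, -128/3, 512/7, …
g: a_k = -3, -9, -27/2, -27/2, -81/8, -243/40, -243/80, -729/560, …
h₀=f·g: eliminate ⇒ L₀, order ≤ 2·1.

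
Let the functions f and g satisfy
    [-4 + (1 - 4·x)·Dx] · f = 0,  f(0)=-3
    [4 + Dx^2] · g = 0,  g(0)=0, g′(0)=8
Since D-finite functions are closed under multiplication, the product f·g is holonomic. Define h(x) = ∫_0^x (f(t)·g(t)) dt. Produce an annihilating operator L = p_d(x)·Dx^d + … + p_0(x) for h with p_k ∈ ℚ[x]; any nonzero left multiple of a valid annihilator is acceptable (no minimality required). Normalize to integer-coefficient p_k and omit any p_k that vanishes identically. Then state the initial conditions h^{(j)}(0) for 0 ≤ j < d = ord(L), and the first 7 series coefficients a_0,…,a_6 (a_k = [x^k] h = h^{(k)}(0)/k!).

f: a_k = -3, -12, -48, -192, -768, -3072, -12288, …
g: a_k = 0, 8, 0, -16/3, 0, 16/15, 0, …
h₀=f·g: eliminate ⇒ L₀, order ≤ 1·2.
h=∫₀ˣh₀: take L = L₀·Dx.
L = (-4 + 16·x)·Dx + 8·Dx^2 + (-1 + 4·x)·Dx^3  (order 3).
h: a_k = 0, 0, -12, -32, -92, -1472/5, -14728/15, …
ICs: h(0) = 0, h′(0) = 0, h′′(0) = -24.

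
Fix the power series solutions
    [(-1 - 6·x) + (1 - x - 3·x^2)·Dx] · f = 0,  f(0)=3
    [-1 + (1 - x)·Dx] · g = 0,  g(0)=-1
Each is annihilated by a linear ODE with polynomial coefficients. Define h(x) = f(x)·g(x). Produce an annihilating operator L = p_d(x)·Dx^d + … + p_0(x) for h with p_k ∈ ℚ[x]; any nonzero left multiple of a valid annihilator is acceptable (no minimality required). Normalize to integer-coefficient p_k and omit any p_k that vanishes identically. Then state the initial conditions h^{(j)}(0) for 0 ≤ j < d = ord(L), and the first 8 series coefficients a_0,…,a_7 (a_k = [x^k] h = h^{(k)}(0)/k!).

f: a_k = 3, 3, 12, 21, 57, 120, 291, 651, …
g: a_k = -1, -1, -1, -1, -1, -1, -1, -1, …
Product ⇒ symmetric product L₀, ord ≤ 1.
L = (-2 - 4·x + 9·x^2) + (1 - 2·x - 2·x^2 + 3·x^3)·Dx  (order 1).
h: a_k = -3, -6, -18, -39, -96, -216, -507, -1158, …
ICs: h(0) = -3.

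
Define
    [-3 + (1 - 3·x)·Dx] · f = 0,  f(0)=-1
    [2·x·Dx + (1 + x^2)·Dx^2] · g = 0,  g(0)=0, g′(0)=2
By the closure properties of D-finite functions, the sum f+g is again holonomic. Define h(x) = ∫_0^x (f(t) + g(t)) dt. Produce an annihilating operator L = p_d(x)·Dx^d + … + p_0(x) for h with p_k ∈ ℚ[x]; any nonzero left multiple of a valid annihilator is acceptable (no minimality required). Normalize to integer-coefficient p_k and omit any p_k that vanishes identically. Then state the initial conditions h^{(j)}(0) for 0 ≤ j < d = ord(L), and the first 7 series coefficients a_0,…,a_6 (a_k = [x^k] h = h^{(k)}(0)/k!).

f: a_k = -1, -3, -9, -27, -81, -243, -729, …
g: a_k = 0, 2, 0, -2/3, 0, 2/5, 0, …
Sum ⇒ L₀ = lclm(L_f,L_g) in ℚ(x)⟨Dx⟩.
h=∫h₀ ⇒ L = L₀·Dx.
L = (-6 + 72·x + 18·x^2)·Dx^2 + (28 - 6·x + 60·x^2 + 18·x^3)·Dx^3 + (-3 + 8·x + 8·x^3 + 3·x^4)·Dx^4  (order 4).
h: a_k = 0, -1, -1/2, -3, -83/12, -81/5, -1213/30, …
ICs: h(0) = 0, h′(0) = -1, h′′(0) = -1, h′′′(0) = -18.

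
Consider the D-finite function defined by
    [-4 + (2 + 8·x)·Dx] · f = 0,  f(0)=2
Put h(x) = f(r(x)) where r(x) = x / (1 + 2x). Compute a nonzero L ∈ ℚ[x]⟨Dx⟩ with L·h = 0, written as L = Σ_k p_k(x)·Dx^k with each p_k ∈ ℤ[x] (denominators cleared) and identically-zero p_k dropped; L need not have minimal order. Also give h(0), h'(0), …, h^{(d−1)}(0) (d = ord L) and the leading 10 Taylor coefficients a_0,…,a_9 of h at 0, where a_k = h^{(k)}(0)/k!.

f: a_k = 2, 4, -4, 8, -20, 56, -168, 528, -1716, 5720, …
h₀=f(r): pull back L_f along r ⇒ L₀.
L = -2 + (1 + 8·x + 12·x^2)·Dx  (order 1).
h: a_k = 2, 4, -12, 40, -148, 600, -2616, 12048, -57780, 285592, …
ICs: h(0) = 2.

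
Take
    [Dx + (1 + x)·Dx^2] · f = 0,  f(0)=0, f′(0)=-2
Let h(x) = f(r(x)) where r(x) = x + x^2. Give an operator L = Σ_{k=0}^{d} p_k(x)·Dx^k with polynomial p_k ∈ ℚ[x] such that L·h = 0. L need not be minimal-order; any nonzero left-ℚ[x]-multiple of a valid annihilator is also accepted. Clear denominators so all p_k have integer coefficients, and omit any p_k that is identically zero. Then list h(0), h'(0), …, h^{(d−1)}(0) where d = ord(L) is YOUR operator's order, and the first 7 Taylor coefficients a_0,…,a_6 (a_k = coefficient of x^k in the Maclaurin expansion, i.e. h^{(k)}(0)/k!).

f: a_k = 0, -2, 1, -2/3, 1/2, -2/5, 1/3, …
L₀ from L_f via x↦r, Dx↦r'^{-1}Dx.
L = (-1 + 2·x + 2·x^2)·Dx + (1 + 3·x + 3·x^2 + 2·x^3)·Dx^2  (order 2).
h: a_k = 0, -2, -1, 4/3, -1/2, -2/5, 2/3, …
ICs: h(0) = 0, h′(0) = -2.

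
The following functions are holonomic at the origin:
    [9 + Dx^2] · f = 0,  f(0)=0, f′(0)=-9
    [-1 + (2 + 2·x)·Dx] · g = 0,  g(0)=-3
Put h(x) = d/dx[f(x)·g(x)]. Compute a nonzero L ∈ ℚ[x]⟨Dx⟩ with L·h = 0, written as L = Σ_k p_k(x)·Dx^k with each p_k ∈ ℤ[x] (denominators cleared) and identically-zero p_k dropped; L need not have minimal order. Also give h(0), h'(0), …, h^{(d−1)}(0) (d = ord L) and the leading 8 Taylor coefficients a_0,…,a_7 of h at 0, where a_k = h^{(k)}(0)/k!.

f: a_k = 0, -9, 0, 27/2, 0, -243/40, 0, 729/560, …
g: a_k = -3, -3/2, 3/8, -3/16, 15/128, -21/256, 63/1024, -99/2048, …
f·g: L₀ = L_f ⊗_s L_g, ord ≤ 2·1.
Derive L from L₀ (diff closure).
L = (551 + 1968·x + 2712·x^2 + 1728·x^3 + 432·x^4) + (-44 - 140·x - 144·x^2 - 48·x^3)·Dx + (52 + 200·x + 292·x^2 + 192·x^3 + 48·x^4)·Dx^2  (order 2).
h: a_k = 27, 27, -1053/8, -297/4, 14229/128, 28107/640, -184761/5120, -21303/1792, …
ICs: h(0) = 27, h′(0) = 27.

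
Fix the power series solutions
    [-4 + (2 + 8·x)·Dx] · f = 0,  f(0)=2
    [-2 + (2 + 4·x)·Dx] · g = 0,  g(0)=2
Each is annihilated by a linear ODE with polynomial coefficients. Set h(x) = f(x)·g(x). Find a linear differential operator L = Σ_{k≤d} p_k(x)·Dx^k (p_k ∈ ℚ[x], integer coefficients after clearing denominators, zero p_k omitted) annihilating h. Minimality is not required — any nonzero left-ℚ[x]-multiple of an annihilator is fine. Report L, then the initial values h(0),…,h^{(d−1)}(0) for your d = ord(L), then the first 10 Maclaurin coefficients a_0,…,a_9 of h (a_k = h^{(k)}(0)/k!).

L = (-3 - 8·x) + (1 + 6·x + 8·x^2)·Dx  (order 1).
h: a_k = 4, 12, -2, 6, -37/2, 117/2, -757/4, 2499/4, -67181/32, 229281/32, …
ICs: h(0) = 4.

f: a_k = 2, 4, -4, 8, -20, 56, -168, 528, -1716, 5720, …
g: a_k = 2, 2, -1, 1, -5/4, 7/4, -21/8, 33/8, -429/64, 715/64, …
L₀ := L_f ⊗_s L_g (sym. prod.), ord ≤ 1.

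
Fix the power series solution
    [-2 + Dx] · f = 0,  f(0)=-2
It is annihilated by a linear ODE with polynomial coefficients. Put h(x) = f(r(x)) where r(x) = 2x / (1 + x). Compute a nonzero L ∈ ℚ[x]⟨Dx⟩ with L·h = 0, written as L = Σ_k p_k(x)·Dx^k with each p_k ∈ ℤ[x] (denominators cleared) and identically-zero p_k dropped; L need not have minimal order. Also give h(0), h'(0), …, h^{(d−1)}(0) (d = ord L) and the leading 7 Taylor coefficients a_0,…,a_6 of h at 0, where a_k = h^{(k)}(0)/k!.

f: a_k = -2, -4, -4, -8/3, -4/3, -8/15, -8/45, …
Substitute x→r, Dx→(1/r')Dx; clear ⇒ L₀.
L = -4 + (1 + 2·x + x^2)·Dx  (order 1).
h: a_k = -2, -8, -8, 8/3, 8/3, -56/15, 88/45, …
ICs: h(0) = -2.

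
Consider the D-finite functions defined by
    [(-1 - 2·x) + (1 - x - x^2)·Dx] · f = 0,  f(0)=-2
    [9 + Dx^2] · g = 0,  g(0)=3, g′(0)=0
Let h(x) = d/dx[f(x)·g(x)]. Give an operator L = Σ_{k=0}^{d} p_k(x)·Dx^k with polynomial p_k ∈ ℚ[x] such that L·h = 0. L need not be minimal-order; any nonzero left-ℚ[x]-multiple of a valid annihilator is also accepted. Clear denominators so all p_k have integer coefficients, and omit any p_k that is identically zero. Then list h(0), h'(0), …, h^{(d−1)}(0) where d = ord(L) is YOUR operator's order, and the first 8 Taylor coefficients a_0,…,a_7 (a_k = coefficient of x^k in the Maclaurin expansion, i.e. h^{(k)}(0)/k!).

L = (3 - 162·x - 81·x^2 + 162·x^3 + 81·x^4) + (-12 - 6·x + 54·x^2 + 36·x^3)·Dx + (7 - 16·x - 7·x^2 + 18·x^3 + 9·x^4)·Dx^2  (order 2).
h: a_k = -6, 30, 27, 15, 255/4, 2709/20, 9891/40, 127509/280, …
ICs: h(0) = -6, h′(0) = 30.

f: a_k = -2, -2, -4, -6, -10, -16, -26, -42, …
g: a_k = 3, 0, -27/2, 0, 81/8, 0, -243/80, 0, …
f·g: L₀ = L_f ⊗_s L_g, ord ≤ 1·2.
Differentiate: ansatz ord ≤ ord L₀ ⇒ L.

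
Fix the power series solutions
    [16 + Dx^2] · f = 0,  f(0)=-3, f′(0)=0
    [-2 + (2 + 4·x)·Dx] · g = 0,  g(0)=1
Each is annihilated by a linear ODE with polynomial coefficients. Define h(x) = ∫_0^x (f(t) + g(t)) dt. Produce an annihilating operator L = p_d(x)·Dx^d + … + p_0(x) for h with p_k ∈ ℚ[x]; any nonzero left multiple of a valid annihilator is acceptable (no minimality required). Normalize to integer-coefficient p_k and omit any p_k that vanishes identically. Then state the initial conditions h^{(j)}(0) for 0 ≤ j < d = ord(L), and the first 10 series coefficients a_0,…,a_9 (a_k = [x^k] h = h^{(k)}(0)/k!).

L = (-304 - 1024·x - 1024·x^2)·Dx + (240 + 1504·x + 3072·x^2 + 2048·x^3)·Dx^2 + (-19 - 64·x - 64·x^2)·Dx^3 + (15 + 94·x + 192·x^2 + 128·x^3)·Dx^4  (order 4).
h: a_k = 0, -2, 1/2, 47/6, 1/8, -261/40, 7/48, 3781/1680, 33/128, -110581/120960, …
ICs: h(0) = 0, h′(0) = -2, h′′(0) = 1, h′′′(0) = 47.

f: a_k = -3, 0, 24, 0, -32, 0, 256/15, 0, -512/105, 0, …
g: a_k = 1, 1, -1/2, 1/2, -5/8, 7/8, -21/16, 33/16, -429/128, 715/128, …
Weyl lclm of L_f,L_g ⇒ L₀ (ord ≤ 3).
∫: right-multiply L₀ by Dx.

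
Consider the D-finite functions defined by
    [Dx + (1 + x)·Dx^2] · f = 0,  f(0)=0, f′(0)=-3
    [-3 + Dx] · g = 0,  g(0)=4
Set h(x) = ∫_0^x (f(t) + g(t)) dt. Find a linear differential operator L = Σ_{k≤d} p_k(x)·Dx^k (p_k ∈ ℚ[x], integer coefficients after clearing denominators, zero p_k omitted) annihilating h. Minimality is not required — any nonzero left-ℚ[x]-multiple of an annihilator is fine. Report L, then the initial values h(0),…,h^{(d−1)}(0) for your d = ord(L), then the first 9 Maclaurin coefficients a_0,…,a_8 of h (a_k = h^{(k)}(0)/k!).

L = (-15 - 9·x)·Dx^2 + (-7 - 18·x - 9·x^2)·Dx^3 + (4 + 7·x + 3·x^2)·Dx^4  (order 4).
h: a_k = 0, 4, 9/2, 13/2, 17/4, 57/20, 5/4, 13/20, 183/1120, …
ICs: h(0) = 0, h′(0) = 4, h′′(0) = 9, h′′′(0) = 39.

f: a_k = 0, -3, 3/2, -1, 3/4, -3/5, 1/2, -3/7, 3/8, …
g: a_k = 4, 12, 18, 18, 27/2, 81/10, 81/20, 243/140, 729/1120, …
L₀ := lclm(L_f,L_g); ord L₀ ≤ 2+1.
∫: right-multiply L₀ by Dx.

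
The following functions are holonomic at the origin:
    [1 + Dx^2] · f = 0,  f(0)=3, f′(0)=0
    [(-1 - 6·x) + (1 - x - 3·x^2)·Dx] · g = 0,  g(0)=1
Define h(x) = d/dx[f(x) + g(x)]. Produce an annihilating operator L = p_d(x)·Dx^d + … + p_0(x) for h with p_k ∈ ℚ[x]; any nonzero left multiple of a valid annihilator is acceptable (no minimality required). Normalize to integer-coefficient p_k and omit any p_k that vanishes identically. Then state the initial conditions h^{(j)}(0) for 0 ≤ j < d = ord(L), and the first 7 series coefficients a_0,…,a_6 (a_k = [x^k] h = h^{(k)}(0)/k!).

f: a_k = 3, 0, -3/2, 0, 1/8, 0, -1/240, …
g: a_k = 1, 1, 4, 7, 19, 40, 97, …
f+g: L₀ = lclm(L_f,L_g), ord ≤ 2+1.
h=h₀': d/dx-closure on L₀ ⇒ L.
L = (464 + 2522·x + 8618·x^2 + 6330·x^3 + 9630·x^4 + 486·x^5 + 486·x^6) + (-43 - 249·x + 114·x^2 + 559·x^3 + 1500·x^4 + 1863·x^5 + 189·x^6 + 162·x^7)·Dx + (464 + 2522·x + 8618·x^2 + 6330·x^3 + 9630·x^4 + 486·x^5 + 486·x^6)·Dx^2 + (-43 - 249·x + 114·x^2 + 559·x^3 + 1500·x^4 + 1863·x^5 + 189·x^6 + 162·x^7)·Dx^3  (order 3).
h: a_k = 1, 5, 21, 153/2, 200, 23279/40, 1519, …
ICs: h(0) = 1, h′(0) = 5, h′′(0) = 42.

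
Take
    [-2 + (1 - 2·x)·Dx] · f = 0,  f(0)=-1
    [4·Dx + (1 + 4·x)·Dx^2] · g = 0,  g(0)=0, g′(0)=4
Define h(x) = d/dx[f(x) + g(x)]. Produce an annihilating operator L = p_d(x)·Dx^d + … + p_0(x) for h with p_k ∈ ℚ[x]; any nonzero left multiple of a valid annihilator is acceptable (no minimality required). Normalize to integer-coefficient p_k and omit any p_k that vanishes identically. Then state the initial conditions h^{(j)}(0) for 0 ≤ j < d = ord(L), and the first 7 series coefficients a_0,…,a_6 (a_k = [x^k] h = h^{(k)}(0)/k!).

f: a_k = -1, -2, -4, -8, -16, -32, -64, …
g: a_k = 0, 4, -8, 64/3, -64, 1024/5, -2048/3, …
Sum ⇒ L₀ = lclm(L_f,L_g) in ℚ(x)⟨Dx⟩.
Derive L from L₀ (diff closure).
L = (28 + 16·x) + (-1 + 40·x + 32·x^2)·Dx + (-1 - 3·x + 6·x^2 + 8·x^3)·Dx^2  (order 2).
h: a_k = 2, -24, 40, -320, 864, -4480, 15488, …
ICs: h(0) = 2, h′(0) = -24.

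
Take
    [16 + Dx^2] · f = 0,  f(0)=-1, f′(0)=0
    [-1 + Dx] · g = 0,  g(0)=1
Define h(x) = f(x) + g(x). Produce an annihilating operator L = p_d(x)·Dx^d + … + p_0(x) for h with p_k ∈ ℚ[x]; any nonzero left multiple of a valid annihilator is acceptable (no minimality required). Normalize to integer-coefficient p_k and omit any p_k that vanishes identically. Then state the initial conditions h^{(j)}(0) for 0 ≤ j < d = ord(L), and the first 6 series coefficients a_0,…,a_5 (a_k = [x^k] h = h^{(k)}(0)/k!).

L = -16 + 16·Dx - Dx^2 + Dx^3  (order 3).
h: a_k = 0, 1, 17/2, 1/6, -85/8, 1/120, …
ICs: h(0) = 0, h′(0) = 1, h′′(0) = 17.

f: a_k = -1, 0, 8, 0, -32/3, 0, …
g: a_k = 1, 1, 1/2, 1/6, 1/24, 1/120, …
Weyl lclm of L_f,L_g ⇒ L₀ (ord ≤ 3).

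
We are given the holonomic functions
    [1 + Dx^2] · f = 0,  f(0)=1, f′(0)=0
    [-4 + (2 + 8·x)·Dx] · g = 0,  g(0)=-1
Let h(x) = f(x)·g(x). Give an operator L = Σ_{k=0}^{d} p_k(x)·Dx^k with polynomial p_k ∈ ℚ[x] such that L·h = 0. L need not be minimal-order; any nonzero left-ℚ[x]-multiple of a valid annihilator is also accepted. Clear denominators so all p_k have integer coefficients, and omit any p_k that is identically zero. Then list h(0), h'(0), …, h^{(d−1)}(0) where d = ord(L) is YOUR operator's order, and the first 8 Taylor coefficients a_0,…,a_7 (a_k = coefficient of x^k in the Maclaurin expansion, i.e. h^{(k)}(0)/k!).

f: a_k = 1, 0, -1/2, 0, 1/24, 0, -1/720, 0, …
g: a_k = -1, -2, 2, -4, 10, -28, 84, -264, …
Sym-product of L_f,L_g gives L₀ (≤ ord 2).
L = (13 + 8·x + 16·x^2) + (-4 - 16·x)·Dx + (1 + 8·x + 16·x^2)·Dx^2  (order 2).
h: a_k = -1, -2, 5/2, -3, 215/24, -313/12, 56941/720, -90059/360, …
ICs: h(0) = -1, h′(0) = -2.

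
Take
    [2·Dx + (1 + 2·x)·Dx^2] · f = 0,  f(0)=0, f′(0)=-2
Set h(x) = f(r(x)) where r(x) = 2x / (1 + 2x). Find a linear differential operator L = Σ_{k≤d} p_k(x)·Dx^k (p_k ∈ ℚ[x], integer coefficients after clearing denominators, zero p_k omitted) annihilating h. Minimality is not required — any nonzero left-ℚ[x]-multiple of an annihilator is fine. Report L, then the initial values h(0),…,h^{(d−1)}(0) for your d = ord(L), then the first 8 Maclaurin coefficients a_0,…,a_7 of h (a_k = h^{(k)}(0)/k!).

f: a_k = 0, -2, 2, -8/3, 4, -32/5, 32/3, -128/7, …
Change of var in L_f (x↦r) gives L₀.
L = (8 + 24·x)·Dx + (1 + 8·x + 12·x^2)·Dx^2  (order 2).
h: a_k = 0, -4, 16, -208/3, 320, -7744/5, 23296/3, -279808/7, …
ICs: h(0) = 0, h′(0) = -4.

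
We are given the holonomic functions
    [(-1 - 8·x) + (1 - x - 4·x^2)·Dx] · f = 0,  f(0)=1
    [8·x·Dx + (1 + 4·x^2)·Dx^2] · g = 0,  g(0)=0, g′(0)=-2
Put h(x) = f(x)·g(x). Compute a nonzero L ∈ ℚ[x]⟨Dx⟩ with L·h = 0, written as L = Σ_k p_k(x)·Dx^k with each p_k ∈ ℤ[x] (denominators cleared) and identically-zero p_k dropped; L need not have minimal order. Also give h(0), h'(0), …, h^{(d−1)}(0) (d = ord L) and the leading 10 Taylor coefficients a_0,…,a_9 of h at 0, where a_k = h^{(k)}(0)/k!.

L = (8 + 8·x + 96·x^2) + (2 + 8·x + 16·x^2 + 96·x^3)·Dx + (-1 + x + 4·x^3 + 16·x^4)·Dx^2  (order 2).
h: a_k = 0, -2, -2, -22/3, -46/3, -766/15, -562/5, -6266/21, -78538/105, -629494/315, …
ICs: h(0) = 0, h′(0) = -2.

f: a_k = 1, 1, 5, 9, 29, 65, 181, 441, 1165, 2929, …
g: a_k = 0, -2, 0, 8/3, 0, -32/5, 0, 128/7, 0, -512/9, …
Product ⇒ symmetric product L₀, ord ≤ 2.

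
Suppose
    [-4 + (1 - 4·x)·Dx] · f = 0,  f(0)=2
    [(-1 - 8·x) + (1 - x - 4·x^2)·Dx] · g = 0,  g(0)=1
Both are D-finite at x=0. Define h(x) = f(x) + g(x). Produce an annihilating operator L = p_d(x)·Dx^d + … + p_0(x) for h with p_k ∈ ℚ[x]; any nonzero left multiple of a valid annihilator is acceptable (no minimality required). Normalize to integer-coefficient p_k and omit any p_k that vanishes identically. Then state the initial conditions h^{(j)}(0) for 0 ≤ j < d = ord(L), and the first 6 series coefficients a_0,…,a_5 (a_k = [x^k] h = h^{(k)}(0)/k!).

f: a_k = 2, 8, 32, 128, 512, 2048, …
g: a_k = 1, 1, 5, 9, 29, 65, …
L₀ := lclm(L_f,L_g); ord L₀ ≤ 1+1.
L = (8 - 288·x + 384·x^2 - 512·x^3) + (22 - 8·x - 288·x^2 + 640·x^3 - 1024·x^4)·Dx + (-3 + 23·x - 56·x^2 + 32·x^3 + 128·x^4 - 256·x^5)·Dx^2  (order 2).
h: a_k = 3, 9, 37, 137, 541, 2113, …
ICs: h(0) = 3, h′(0) = 9.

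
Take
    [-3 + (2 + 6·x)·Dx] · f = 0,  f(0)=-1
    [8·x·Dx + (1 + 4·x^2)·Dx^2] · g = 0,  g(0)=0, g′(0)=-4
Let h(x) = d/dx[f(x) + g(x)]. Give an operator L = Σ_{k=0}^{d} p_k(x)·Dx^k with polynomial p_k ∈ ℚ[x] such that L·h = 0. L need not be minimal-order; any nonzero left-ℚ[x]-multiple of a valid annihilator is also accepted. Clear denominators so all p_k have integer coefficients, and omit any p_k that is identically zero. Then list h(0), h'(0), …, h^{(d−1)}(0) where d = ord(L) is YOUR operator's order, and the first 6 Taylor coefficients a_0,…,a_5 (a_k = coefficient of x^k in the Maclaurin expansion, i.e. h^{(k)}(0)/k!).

L = (-48 - 360·x + 576·x^2 + 864·x^3) + (-59 - 192·x - 120·x^2 + 2304·x^3 + 3024·x^4)·Dx + (-6 + 14·x + 144·x^2 + 272·x^3 + 672·x^4 + 864·x^5)·Dx^2  (order 2).
h: a_k = -11/2, 9/4, 175/16, 405/32, -24889/256, 45927/512, …
ICs: h(0) = -11/2, h′(0) = 9/4.

f: a_k = -1, -3/2, 9/8, -27/16, 405/128, -1701/256, …
g: a_k = 0, -4, 0, 16/3, 0, -64/5, …
h₀=f+g: left-lcm gives L₀, ord ≤ 3.
Derive L from L₀ (diff closure).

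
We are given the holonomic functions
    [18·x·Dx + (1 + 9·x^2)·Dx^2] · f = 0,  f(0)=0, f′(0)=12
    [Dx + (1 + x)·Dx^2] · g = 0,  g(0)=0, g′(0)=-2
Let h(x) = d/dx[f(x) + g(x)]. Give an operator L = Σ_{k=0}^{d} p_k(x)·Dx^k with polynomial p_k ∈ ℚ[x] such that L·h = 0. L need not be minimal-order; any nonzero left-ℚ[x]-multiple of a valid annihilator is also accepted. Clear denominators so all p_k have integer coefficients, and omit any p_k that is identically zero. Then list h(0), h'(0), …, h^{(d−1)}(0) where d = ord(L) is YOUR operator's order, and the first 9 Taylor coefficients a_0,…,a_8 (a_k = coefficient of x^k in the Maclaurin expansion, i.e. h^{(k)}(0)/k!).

L = (-18 - 54·x + 486·x^2 + 162·x^3) + (-20 - 36·x + 432·x^2 + 972·x^3 + 324·x^4)·Dx + (-1 + 17·x + 18·x^2 + 162·x^3 + 243·x^4 + 81·x^5)·Dx^2  (order 2).
h: a_k = 10, 2, -110, 2, 970, 2, -8750, 2, 78730, …
ICs: h(0) = 10, h′(0) = 2.

f: a_k = 0, 12, 0, -36, 0, 972/5, 0, -8748/7, 0, …
g: a_k = 0, -2, 1, -2/3, 1/2, -2/5, 1/3, -2/7, 1/4, …
L₀ := lclm(L_f,L_g); ord L₀ ≤ 2+2.
h=h₀': d/dx-closure on L₀ ⇒ L.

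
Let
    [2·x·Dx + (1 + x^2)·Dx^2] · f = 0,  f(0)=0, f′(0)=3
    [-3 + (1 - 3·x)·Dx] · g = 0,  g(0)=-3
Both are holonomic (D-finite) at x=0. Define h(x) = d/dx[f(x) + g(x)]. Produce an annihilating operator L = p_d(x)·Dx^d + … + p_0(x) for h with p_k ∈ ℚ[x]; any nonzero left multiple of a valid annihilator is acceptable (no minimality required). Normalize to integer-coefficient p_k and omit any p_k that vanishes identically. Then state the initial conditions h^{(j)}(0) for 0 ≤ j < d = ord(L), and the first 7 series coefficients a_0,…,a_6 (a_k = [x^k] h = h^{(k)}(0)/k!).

L = (6 - 72·x - 18·x^2) + (-28 + 6·x - 60·x^2 - 18·x^3)·Dx + (3 - 8·x - 8·x^3 - 3·x^4)·Dx^2  (order 2).
h: a_k = -6, -54, -246, -972, -3642, -13122, -45930, …
ICs: h(0) = -6, h′(0) = -54.

f: a_k = 0, 3, 0, -1, 0, 3/5, 0, …
g: a_k = -3, -9, -27, -81, -243, -729, -2187, …
L₀ := lclm(L_f,L_g); ord L₀ ≤ 2+1.
h=h₀': d/dx-closure on L₀ ⇒ L.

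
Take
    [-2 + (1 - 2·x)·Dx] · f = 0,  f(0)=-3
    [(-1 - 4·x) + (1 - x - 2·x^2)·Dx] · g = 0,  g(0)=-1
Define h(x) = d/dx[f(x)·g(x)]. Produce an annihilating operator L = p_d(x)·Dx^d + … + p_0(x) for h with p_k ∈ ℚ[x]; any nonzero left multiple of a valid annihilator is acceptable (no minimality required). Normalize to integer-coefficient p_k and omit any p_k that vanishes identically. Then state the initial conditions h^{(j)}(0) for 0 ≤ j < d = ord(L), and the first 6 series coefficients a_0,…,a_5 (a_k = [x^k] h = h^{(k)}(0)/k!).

f: a_k = -3, -6, -12, -24, -48, -96, …
g: a_k = -1, -1, -3, -5, -11, -21, …
Sym-product of L_f,L_g gives L₀ (≤ ord 1).
h=h₀': d/dx-closure on L₀ ⇒ L.
L = (6 + 16·x + 16·x^2) + (-1 - x + 4·x^2 + 4·x^3)·Dx  (order 1).
h: a_k = 9, 54, 207, 684, 2025, 5634, …
ICs: h(0) = 9.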